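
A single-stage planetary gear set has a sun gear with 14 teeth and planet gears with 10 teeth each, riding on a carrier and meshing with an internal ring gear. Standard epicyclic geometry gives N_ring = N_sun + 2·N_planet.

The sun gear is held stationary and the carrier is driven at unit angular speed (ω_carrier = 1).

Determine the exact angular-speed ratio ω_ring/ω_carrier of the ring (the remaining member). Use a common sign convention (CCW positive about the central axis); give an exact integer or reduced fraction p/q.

N_ring = 14 + 2·10 = 34
14(ω_s−ω_c) = −34(ω_r−ω_c),  ω_s=0, ω_c=1
ω_r = 1 − (14/34)(0−1) = 24/17
ω_r/ω_c = 24/17

24/17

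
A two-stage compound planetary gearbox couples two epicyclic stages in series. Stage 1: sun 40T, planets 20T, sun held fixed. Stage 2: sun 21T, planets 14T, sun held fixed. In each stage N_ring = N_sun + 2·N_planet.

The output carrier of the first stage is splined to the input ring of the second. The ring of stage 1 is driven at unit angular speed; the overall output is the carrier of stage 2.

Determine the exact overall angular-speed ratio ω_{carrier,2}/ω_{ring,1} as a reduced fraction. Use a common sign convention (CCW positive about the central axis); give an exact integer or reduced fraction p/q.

Stage 1: N_ring = 40 + 2·20 = 80
Stage 1: 40(ω_s−ω_c) = −80(ω_r−ω_c),  ω_s=0, ω_r=1
Stage 1: 40(0−ω_c) = −80(1−ω_c)  ⇒  120ω_c = 80  ⇒  ω_c = 2/3
  ⇒ ω_c¹/ω_r¹ = 2/3
Stage 2: N_ring = 21 + 2·14 = 49
Stage 2: 21(ω_s−ω_c) = −49(ω_r−ω_c),  ω_s=0, ω_r=1
Stage 2: 21(0−ω_c) = −49(1−ω_c)  ⇒  70ω_c = 49  ⇒  ω_c = 7/10
  ⇒ ω_c²/ω_r² = 7/10
Coupling ω_r² = ω_c¹ ⇒ overall = 2/3 × 7/10 = 7/15

7/15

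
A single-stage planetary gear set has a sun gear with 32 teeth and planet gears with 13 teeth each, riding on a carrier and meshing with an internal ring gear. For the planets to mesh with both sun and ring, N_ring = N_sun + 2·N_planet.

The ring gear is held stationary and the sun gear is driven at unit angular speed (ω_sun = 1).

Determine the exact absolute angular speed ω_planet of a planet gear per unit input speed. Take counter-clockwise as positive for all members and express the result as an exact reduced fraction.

N_ring = 32 + 2·13 = 58
32(ω_s−ω_c) = −58(ω_r−ω_c),  ω_r=0, ω_s=1
32(1−ω_c) = −58(0−ω_c)  ⇒  90ω_c = 32  ⇒  ω_c = 16/45
sun–planet: 32·(1−16/45) = −13·(ω_p−ω_c)  ⇒  ω_p−ω_c = −(32/13)·(29/45) = -928/585
ω_p = 16/45 − 928/585 = -16/13

-16/13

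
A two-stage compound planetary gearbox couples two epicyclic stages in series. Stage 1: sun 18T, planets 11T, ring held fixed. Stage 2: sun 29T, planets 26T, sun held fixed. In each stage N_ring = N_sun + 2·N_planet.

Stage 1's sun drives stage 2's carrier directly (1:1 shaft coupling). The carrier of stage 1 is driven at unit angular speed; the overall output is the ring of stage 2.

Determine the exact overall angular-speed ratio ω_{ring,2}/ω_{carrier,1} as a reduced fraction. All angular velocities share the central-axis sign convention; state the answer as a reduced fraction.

Stage 1: N_ring = 18 + 2·11 = 40
Stage 1: 18(ω_s−ω_c) = −40(ω_r−ω_c),  ω_r=0, ω_c=1
Stage 1: ω_s = 1 − (40/18)(0−1) = 29/9
  ⇒ ω_s¹/ω_c¹ = 29/9
Stage 2: N_ring = 29 + 2·26 = 81
Stage 2: 29(ω_s−ω_c) = −81(ω_r−ω_c),  ω_s=0, ω_c=1
Stage 2: ω_r = 1 − (29/81)(0−1) = 110/81
  ⇒ ω_r²/ω_c² = 110/81
Coupling ω_c² = ω_s¹ ⇒ overall = 29/9 × 110/81 = 3190/729

3190/729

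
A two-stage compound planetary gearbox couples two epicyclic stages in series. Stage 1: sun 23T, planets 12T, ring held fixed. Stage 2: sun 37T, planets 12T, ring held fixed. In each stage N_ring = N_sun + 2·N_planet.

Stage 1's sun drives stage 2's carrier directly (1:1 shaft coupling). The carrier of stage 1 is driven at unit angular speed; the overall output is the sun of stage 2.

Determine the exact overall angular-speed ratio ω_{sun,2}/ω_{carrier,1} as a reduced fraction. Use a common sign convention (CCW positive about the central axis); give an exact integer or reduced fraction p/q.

Stage 1: N_ring = 23 + 2·12 = 47
Stage 1: 23(ω_s−ω_c) = −47(ω_r−ω_c),  ω_r=0, ω_c=1
Stage 1: ω_s = 1 − (47/23)(0−1) = 70/23
  ⇒ ω_s¹/ω_c¹ = 70/23
Stage 2: N_ring = 37 + 2·12 = 61
Stage 2: 37(ω_s−ω_c) = −61(ω_r−ω_c),  ω_r=0, ω_c=1
Stage 2: ω_s = 1 − (61/37)(0−1) = 98/37
  ⇒ ω_s²/ω_c² = 98/37
Coupling ω_c² = ω_s¹ ⇒ overall = 70/23 × 98/37 = 6860/851

6860/851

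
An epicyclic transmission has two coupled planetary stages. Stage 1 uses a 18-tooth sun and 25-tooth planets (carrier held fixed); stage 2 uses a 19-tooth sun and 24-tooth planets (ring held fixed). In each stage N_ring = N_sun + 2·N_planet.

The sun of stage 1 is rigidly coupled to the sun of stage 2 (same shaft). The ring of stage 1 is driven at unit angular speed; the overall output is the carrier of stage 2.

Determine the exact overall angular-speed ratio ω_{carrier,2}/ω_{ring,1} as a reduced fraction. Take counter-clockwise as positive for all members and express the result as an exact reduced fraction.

-323/387

Stage 1: N_ring = 18 + 2·25 = 68
Stage 1: 18(ω_s−ω_c) = −68(ω_r−ω_c),  ω_c=0, ω_r=1
Stage 1: ω_s = 0 − (68/18)(1−0) = -34/9
  ⇒ ω_s¹/ω_r¹ = -34/9
Stage 2: N_ring = 19 + 2·24 = 67
Stage 2: 19(ω_s−ω_c) = −67(ω_r−ω_c),  ω_r=0, ω_s=1
Stage 2: 19(1−ω_c) = −67(0−ω_c)  ⇒  86ω_c = 19  ⇒  ω_c = 19/86
  ⇒ ω_c²/ω_s² = 19/86
Coupling ω_s² = ω_s¹ ⇒ overall = -34/9 × 19/86 = -323/387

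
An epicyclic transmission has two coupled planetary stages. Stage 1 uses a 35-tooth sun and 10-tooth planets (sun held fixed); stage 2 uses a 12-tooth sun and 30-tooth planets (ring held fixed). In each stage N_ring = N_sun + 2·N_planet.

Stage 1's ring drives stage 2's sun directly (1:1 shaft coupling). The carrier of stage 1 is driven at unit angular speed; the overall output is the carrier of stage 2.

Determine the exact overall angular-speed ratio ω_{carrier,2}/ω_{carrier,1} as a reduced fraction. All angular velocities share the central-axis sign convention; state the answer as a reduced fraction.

Stage 1: N_ring = 35 + 2·10 = 55
Stage 1: 35(ω_s−ω_c) = −55(ω_r−ω_c),  ω_s=0, ω_c=1
Stage 1: ω_r = 1 − (35/55)(0−1) = 18/11
  ⇒ ω_r¹/ω_c¹ = 18/11
Stage 2: N_ring = 12 + 2·30 = 72
Stage 2: 12(ω_s−ω_c) = −72(ω_r−ω_c),  ω_r=0, ω_s=1
Stage 2: 12(1−ω_c) = −72(0−ω_c)  ⇒  84ω_c = 12  ⇒  ω_c = 1/7
  ⇒ ω_c²/ω_s² = 1/7
Coupling ω_s² = ω_r¹ ⇒ overall = 18/11 × 1/7 = 18/77

18/77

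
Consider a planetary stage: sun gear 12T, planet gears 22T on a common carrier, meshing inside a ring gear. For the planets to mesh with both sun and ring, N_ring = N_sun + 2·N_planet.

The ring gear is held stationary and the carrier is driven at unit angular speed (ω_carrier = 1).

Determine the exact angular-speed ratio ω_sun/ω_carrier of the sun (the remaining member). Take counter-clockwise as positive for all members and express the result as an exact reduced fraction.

17/3

N_ring = 12 + 2·22 = 56
12(ω_s−ω_c) = −56(ω_r−ω_c),  ω_r=0, ω_c=1
ω_s = 1 − (56/12)(0−1) = 17/3
ω_s/ω_c = 17/3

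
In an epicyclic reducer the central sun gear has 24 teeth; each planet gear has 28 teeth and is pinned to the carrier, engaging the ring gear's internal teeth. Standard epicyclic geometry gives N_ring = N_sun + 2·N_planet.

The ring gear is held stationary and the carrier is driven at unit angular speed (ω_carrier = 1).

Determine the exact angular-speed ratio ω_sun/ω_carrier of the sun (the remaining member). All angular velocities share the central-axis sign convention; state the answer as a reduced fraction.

13/3

N_ring = 24 + 2·28 = 80
24(ω_s−ω_c) = −80(ω_r−ω_c),  ω_r=0, ω_c=1
ω_s = 1 − (80/24)(0−1) = 13/3
ω_s/ω_c = 13/3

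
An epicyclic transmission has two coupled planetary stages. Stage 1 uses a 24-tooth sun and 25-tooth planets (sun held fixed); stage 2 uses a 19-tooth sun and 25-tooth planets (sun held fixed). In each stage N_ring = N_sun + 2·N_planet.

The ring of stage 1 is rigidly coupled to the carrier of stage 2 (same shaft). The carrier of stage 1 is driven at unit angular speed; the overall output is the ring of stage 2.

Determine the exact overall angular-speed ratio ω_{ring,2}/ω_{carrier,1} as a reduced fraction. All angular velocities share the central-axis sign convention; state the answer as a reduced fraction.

Stage 1: N_ring = 24 + 2·25 = 74
Stage 1: 24(ω_s−ω_c) = −74(ω_r−ω_c),  ω_s=0, ω_c=1
Stage 1: ω_r = 1 − (24/74)(0−1) = 49/37
  ⇒ ω_r¹/ω_c¹ = 49/37
Stage 2: N_ring = 19 + 2·25 = 69
Stage 2: 19(ω_s−ω_c) = −69(ω_r−ω_c),  ω_s=0, ω_c=1
Stage 2: ω_r = 1 − (19/69)(0−1) = 88/69
  ⇒ ω_r²/ω_c² = 88/69
Coupling ω_c² = ω_r¹ ⇒ overall = 49/37 × 88/69 = 4312/2553

4312/2553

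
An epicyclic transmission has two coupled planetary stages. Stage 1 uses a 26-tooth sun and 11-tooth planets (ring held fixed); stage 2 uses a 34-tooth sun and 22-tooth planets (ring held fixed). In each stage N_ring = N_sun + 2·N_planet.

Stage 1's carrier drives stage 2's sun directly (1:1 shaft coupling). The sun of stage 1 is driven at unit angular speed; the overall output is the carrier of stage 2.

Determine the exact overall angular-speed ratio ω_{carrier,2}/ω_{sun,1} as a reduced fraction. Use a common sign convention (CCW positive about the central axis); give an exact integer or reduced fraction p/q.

Stage 1: N_ring = 26 + 2·11 = 48
Stage 1: 26(ω_s−ω_c) = −48(ω_r−ω_c),  ω_r=0, ω_s=1
Stage 1: 26(1−ω_c) = −48(0−ω_c)  ⇒  74ω_c = 26  ⇒  ω_c = 13/37
  ⇒ ω_c¹/ω_s¹ = 13/37
Stage 2: N_ring = 34 + 2·22 = 78
Stage 2: 34(ω_s−ω_c) = −78(ω_r−ω_c),  ω_r=0, ω_s=1
Stage 2: 34(1−ω_c) = −78(0−ω_c)  ⇒  112ω_c = 34  ⇒  ω_c = 17/56
  ⇒ ω_c²/ω_s² = 17/56
Coupling ω_s² = ω_c¹ ⇒ overall = 13/37 × 17/56 = 221/2072

221/2072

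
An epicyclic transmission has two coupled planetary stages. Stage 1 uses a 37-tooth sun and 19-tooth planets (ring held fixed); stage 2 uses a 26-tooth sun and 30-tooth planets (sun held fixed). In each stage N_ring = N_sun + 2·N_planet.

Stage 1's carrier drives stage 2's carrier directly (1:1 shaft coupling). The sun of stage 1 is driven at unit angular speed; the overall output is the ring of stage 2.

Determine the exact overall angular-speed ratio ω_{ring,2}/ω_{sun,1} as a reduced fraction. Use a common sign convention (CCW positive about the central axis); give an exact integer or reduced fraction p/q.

37/86

Stage 1: N_ring = 37 + 2·19 = 75
Stage 1: 37(ω_s−ω_c) = −75(ω_r−ω_c),  ω_r=0, ω_s=1
Stage 1: 37(1−ω_c) = −75(0−ω_c)  ⇒  112ω_c = 37  ⇒  ω_c = 37/112
  ⇒ ω_c¹/ω_s¹ = 37/112
Stage 2: N_ring = 26 + 2·30 = 86
Stage 2: 26(ω_s−ω_c) = −86(ω_r−ω_c),  ω_s=0, ω_c=1
Stage 2: ω_r = 1 − (26/86)(0−1) = 56/43
  ⇒ ω_r²/ω_c² = 56/43
Coupling ω_c² = ω_c¹ ⇒ overall = 37/112 × 56/43 = 37/86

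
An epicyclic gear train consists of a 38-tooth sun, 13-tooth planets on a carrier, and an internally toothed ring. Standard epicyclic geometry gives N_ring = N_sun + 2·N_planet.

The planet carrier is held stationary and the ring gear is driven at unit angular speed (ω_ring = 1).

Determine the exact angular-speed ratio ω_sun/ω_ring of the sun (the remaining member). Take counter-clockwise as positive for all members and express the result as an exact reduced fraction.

N_ring = 38 + 2·13 = 64
38(ω_s−ω_c) = −64(ω_r−ω_c),  ω_c=0, ω_r=1
ω_s = 0 − (64/38)(1−0) = -32/19
ω_s/ω_r = -32/19

-32/19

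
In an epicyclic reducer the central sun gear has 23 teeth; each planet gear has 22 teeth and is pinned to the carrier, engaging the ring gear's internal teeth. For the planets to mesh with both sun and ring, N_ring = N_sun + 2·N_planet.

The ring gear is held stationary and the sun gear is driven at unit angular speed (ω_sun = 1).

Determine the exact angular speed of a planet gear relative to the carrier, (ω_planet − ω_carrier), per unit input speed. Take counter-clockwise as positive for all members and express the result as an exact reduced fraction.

N_ring = 23 + 2·22 = 67
23(ω_s−ω_c) = −67(ω_r−ω_c),  ω_r=0, ω_s=1
23(1−ω_c) = −67(0−ω_c)  ⇒  90ω_c = 23  ⇒  ω_c = 23/90
sun–planet: 23·(1−23/90) = −22·(ω_p−ω_c)  ⇒  ω_p−ω_c = −(23/22)·(67/90) = -1541/1980

-1541/1980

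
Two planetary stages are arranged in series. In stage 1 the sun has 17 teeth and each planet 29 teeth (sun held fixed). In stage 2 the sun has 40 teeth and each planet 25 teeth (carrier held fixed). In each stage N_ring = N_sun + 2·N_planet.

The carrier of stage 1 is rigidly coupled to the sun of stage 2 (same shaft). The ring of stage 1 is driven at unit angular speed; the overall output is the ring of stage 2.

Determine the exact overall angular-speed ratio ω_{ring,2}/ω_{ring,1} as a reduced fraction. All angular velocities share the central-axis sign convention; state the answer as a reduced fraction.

Stage 1: N_ring = 17 + 2·29 = 75
Stage 1: 17(ω_s−ω_c) = −75(ω_r−ω_c),  ω_s=0, ω_r=1
Stage 1: 17(0−ω_c) = −75(1−ω_c)  ⇒  92ω_c = 75  ⇒  ω_c = 75/92
  ⇒ ω_c¹/ω_r¹ = 75/92
Stage 2: N_ring = 40 + 2·25 = 90
Stage 2: 40(ω_s−ω_c) = −90(ω_r−ω_c),  ω_c=0, ω_s=1
Stage 2: ω_r = 0 − (40/90)(1−0) = -4/9
  ⇒ ω_r²/ω_s² = -4/9
Coupling ω_s² = ω_c¹ ⇒ overall = 75/92 × -4/9 = -25/69

-25/69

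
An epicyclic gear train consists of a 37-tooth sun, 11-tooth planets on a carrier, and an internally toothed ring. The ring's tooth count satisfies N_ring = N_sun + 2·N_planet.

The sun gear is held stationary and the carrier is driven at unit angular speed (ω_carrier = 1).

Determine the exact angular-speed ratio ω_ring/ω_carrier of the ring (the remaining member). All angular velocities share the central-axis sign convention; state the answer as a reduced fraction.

N_ring = 37 + 2·11 = 59
37(ω_s−ω_c) = −59(ω_r−ω_c),  ω_s=0, ω_c=1
ω_r = 1 − (37/59)(0−1) = 96/59
ω_r/ω_c = 96/59

96/59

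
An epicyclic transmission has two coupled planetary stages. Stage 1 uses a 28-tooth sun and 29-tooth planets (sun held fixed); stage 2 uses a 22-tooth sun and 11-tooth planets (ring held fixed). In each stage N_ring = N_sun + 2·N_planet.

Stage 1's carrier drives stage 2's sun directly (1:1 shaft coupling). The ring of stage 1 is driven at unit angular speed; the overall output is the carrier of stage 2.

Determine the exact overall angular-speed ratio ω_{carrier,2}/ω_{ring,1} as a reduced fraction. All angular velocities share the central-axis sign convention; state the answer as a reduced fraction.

Stage 1: N_ring = 28 + 2·29 = 86
Stage 1: 28(ω_s−ω_c) = −86(ω_r−ω_c),  ω_s=0, ω_r=1
Stage 1: 28(0−ω_c) = −86(1−ω_c)  ⇒  114ω_c = 86  ⇒  ω_c = 43/57
  ⇒ ω_c¹/ω_r¹ = 43/57
Stage 2: N_ring = 22 + 2·11 = 44
Stage 2: 22(ω_s−ω_c) = −44(ω_r−ω_c),  ω_r=0, ω_s=1
Stage 2: 22(1−ω_c) = −44(0−ω_c)  ⇒  66ω_c = 22  ⇒  ω_c = 1/3
  ⇒ ω_c²/ω_s² = 1/3
Coupling ω_s² = ω_c¹ ⇒ overall = 43/57 × 1/3 = 43/171

43/171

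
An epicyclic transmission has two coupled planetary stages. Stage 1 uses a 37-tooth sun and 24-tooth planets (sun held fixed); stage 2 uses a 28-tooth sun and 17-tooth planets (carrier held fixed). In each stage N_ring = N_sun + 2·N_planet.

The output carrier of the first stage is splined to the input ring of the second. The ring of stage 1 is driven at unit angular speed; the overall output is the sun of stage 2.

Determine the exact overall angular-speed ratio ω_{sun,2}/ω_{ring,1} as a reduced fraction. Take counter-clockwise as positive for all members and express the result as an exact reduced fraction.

Stage 1: N_ring = 37 + 2·24 = 85
Stage 1: 37(ω_s−ω_c) = −85(ω_r−ω_c),  ω_s=0, ω_r=1
Stage 1: 37(0−ω_c) = −85(1−ω_c)  ⇒  122ω_c = 85  ⇒  ω_c = 85/122
  ⇒ ω_c¹/ω_r¹ = 85/122
Stage 2: N_ring = 28 + 2·17 = 62
Stage 2: 28(ω_s−ω_c) = −62(ω_r−ω_c),  ω_c=0, ω_r=1
Stage 2: ω_s = 0 − (62/28)(1−0) = -31/14
  ⇒ ω_s²/ω_r² = -31/14
Coupling ω_r² = ω_c¹ ⇒ overall = 85/122 × -31/14 = -2635/1708

-2635/1708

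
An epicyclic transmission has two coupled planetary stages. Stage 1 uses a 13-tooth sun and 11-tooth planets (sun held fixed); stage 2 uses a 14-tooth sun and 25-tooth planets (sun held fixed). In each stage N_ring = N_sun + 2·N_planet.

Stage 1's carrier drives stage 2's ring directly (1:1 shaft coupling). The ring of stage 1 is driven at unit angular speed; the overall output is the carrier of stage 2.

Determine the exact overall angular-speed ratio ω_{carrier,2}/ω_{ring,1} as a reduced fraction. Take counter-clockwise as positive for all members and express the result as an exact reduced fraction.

70/117

Stage 1: N_ring = 13 + 2·11 = 35
Stage 1: 13(ω_s−ω_c) = −35(ω_r−ω_c),  ω_s=0, ω_r=1
Stage 1: 13(0−ω_c) = −35(1−ω_c)  ⇒  48ω_c = 35  ⇒  ω_c = 35/48
  ⇒ ω_c¹/ω_r¹ = 35/48
Stage 2: N_ring = 14 + 2·25 = 64
Stage 2: 14(ω_s−ω_c) = −64(ω_r−ω_c),  ω_s=0, ω_r=1
Stage 2: 14(0−ω_c) = −64(1−ω_c)  ⇒  78ω_c = 64  ⇒  ω_c = 32/39
  ⇒ ω_c²/ω_r² = 32/39
Coupling ω_r² = ω_c¹ ⇒ overall = 35/48 × 32/39 = 70/117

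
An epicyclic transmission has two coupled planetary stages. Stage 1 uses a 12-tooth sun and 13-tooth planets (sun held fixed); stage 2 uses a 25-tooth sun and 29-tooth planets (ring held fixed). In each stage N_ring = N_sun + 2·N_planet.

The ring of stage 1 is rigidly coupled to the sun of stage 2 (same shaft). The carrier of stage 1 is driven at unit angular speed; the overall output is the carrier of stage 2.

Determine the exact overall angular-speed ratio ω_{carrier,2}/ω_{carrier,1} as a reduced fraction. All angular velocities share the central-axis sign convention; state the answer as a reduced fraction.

Stage 1: N_ring = 12 + 2·13 = 38
Stage 1: 12(ω_s−ω_c) = −38(ω_r−ω_c),  ω_s=0, ω_c=1
Stage 1: ω_r = 1 − (12/38)(0−1) = 25/19
  ⇒ ω_r¹/ω_c¹ = 25/19
Stage 2: N_ring = 25 + 2·29 = 83
Stage 2: 25(ω_s−ω_c) = −83(ω_r−ω_c),  ω_r=0, ω_s=1
Stage 2: 25(1−ω_c) = −83(0−ω_c)  ⇒  108ω_c = 25  ⇒  ω_c = 25/108
  ⇒ ω_c²/ω_s² = 25/108
Coupling ω_s² = ω_r¹ ⇒ overall = 25/19 × 25/108 = 625/2052

625/2052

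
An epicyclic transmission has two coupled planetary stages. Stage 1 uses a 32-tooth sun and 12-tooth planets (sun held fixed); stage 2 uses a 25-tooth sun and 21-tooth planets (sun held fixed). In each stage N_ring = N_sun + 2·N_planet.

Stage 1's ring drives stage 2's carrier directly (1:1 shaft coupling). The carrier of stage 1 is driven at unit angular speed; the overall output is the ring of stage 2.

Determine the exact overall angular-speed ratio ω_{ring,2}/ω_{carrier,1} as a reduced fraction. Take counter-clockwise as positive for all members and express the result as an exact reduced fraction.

1012/469

Stage 1: N_ring = 32 + 2·12 = 56
Stage 1: 32(ω_s−ω_c) = −56(ω_r−ω_c),  ω_s=0, ω_c=1
Stage 1: ω_r = 1 − (32/56)(0−1) = 11/7
  ⇒ ω_r¹/ω_c¹ = 11/7
Stage 2: N_ring = 25 + 2·21 = 67
Stage 2: 25(ω_s−ω_c) = −67(ω_r−ω_c),  ω_s=0, ω_c=1
Stage 2: ω_r = 1 − (25/67)(0−1) = 92/67
  ⇒ ω_r²/ω_c² = 92/67
Coupling ω_c² = ω_r¹ ⇒ overall = 11/7 × 92/67 = 1012/469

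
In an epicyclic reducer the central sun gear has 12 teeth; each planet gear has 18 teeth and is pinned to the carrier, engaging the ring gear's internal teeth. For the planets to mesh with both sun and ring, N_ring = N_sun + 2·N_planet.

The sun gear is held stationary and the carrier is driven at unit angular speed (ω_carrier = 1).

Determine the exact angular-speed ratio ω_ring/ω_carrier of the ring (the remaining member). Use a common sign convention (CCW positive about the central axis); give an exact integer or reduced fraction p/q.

5/4

N_ring = 12 + 2·18 = 48
12(ω_s−ω_c) = −48(ω_r−ω_c),  ω_s=0, ω_c=1
ω_r = 1 − (12/48)(0−1) = 5/4
ω_r/ω_c = 5/4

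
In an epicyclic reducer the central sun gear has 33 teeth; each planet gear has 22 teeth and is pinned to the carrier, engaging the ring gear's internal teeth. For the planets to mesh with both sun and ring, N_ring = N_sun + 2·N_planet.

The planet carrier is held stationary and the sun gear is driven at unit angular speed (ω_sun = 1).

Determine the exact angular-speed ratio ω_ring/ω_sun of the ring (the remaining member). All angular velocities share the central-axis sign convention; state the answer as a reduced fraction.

-3/7

N_ring = 33 + 2·22 = 77
33(ω_s−ω_c) = −77(ω_r−ω_c),  ω_c=0, ω_s=1
ω_r = 0 − (33/77)(1−0) = -3/7
ω_r/ω_s = -3/7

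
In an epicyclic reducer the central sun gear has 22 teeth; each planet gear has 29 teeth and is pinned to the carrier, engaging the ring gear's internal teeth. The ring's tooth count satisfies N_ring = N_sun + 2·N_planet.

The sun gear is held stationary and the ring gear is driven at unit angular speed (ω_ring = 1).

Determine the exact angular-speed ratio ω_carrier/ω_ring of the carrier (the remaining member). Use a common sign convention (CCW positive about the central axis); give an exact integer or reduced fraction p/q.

40/51

N_ring = 22 + 2·29 = 80
22(ω_s−ω_c) = −80(ω_r−ω_c),  ω_s=0, ω_r=1
22(0−ω_c) = −80(1−ω_c)  ⇒  102ω_c = 80  ⇒  ω_c = 40/51
ω_c/ω_r = 40/51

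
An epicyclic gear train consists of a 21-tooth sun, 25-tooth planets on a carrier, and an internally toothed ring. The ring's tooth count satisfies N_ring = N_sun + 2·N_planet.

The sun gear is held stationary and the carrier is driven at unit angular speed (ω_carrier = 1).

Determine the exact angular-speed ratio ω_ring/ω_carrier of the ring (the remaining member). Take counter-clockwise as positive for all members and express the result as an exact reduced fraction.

92/71

N_ring = 21 + 2·25 = 71
21(ω_s−ω_c) = −71(ω_r−ω_c),  ω_s=0, ω_c=1
ω_r = 1 − (21/71)(0−1) = 92/71
ω_r/ω_c = 92/71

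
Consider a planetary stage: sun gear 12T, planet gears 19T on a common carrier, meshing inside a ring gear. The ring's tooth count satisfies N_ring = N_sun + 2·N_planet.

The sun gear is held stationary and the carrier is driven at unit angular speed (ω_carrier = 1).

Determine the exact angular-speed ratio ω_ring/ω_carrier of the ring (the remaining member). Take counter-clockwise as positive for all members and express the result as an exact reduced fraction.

31/25

N_ring = 12 + 2·19 = 50
12(ω_s−ω_c) = −50(ω_r−ω_c),  ω_s=0, ω_c=1
ω_r = 1 − (12/50)(0−1) = 31/25
ω_r/ω_c = 31/25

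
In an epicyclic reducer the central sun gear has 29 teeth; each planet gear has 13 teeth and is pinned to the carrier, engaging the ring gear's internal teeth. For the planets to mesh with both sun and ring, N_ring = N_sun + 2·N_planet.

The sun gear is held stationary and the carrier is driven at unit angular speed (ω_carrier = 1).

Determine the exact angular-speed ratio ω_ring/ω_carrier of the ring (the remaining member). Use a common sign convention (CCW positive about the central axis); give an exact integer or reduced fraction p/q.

N_ring = 29 + 2·13 = 55
29(ω_s−ω_c) = −55(ω_r−ω_c),  ω_s=0, ω_c=1
ω_r = 1 − (29/55)(0−1) = 84/55
ω_r/ω_c = 84/55

84/55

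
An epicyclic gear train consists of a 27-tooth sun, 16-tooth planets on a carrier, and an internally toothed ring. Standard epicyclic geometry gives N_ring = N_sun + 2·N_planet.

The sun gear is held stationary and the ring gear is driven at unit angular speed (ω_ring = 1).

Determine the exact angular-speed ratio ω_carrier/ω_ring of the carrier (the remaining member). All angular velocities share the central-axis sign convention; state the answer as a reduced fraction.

N_ring = 27 + 2·16 = 59
27(ω_s−ω_c) = −59(ω_r−ω_c),  ω_s=0, ω_r=1
27(0−ω_c) = −59(1−ω_c)  ⇒  86ω_c = 59  ⇒  ω_c = 59/86
ω_c/ω_r = 59/86

59/86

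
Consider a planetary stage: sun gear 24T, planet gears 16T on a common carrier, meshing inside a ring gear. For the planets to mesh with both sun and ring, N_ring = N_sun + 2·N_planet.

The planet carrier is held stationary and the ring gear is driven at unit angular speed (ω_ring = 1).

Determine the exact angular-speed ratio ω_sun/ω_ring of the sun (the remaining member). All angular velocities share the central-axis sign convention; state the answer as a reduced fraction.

-7/3

N_ring = 24 + 2·16 = 56
24(ω_s−ω_c) = −56(ω_r−ω_c),  ω_c=0, ω_r=1
ω_s = 0 − (56/24)(1−0) = -7/3
ω_s/ω_r = -7/3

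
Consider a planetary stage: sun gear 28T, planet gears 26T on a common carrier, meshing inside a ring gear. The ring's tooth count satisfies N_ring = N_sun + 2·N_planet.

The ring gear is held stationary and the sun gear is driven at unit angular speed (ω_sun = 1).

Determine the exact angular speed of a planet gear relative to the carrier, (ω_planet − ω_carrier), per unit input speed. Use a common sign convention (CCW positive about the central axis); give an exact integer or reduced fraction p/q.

-280/351

N_ring = 28 + 2·26 = 80
28(ω_s−ω_c) = −80(ω_r−ω_c),  ω_r=0, ω_s=1
28(1−ω_c) = −80(0−ω_c)  ⇒  108ω_c = 28  ⇒  ω_c = 7/27
sun–planet: 28·(1−7/27) = −26·(ω_p−ω_c)  ⇒  ω_p−ω_c = −(28/26)·(20/27) = -280/351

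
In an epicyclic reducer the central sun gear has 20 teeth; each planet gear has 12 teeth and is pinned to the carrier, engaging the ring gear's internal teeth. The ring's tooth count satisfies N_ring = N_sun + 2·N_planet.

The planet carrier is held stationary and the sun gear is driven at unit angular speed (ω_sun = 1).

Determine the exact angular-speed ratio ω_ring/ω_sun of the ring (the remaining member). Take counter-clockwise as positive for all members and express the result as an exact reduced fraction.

-5/11

N_ring = 20 + 2·12 = 44
20(ω_s−ω_c) = −44(ω_r−ω_c),  ω_c=0, ω_s=1
ω_r = 0 − (20/44)(1−0) = -5/11
ω_r/ω_s = -5/11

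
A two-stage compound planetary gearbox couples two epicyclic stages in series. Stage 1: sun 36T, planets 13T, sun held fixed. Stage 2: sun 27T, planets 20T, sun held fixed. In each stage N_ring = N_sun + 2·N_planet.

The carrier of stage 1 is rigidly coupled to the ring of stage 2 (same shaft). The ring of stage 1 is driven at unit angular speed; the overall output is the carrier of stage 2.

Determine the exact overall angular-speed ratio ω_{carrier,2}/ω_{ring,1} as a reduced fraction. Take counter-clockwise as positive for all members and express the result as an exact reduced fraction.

2077/4606

Stage 1: N_ring = 36 + 2·13 = 62
Stage 1: 36(ω_s−ω_c) = −62(ω_r−ω_c),  ω_s=0, ω_r=1
Stage 1: 36(0−ω_c) = −62(1−ω_c)  ⇒  98ω_c = 62  ⇒  ω_c = 31/49
  ⇒ ω_c¹/ω_r¹ = 31/49
Stage 2: N_ring = 27 + 2·20 = 67
Stage 2: 27(ω_s−ω_c) = −67(ω_r−ω_c),  ω_s=0, ω_r=1
Stage 2: 27(0−ω_c) = −67(1−ω_c)  ⇒  94ω_c = 67  ⇒  ω_c = 67/94
  ⇒ ω_c²/ω_r² = 67/94
Coupling ω_r² = ω_c¹ ⇒ overall = 31/49 × 67/94 = 2077/4606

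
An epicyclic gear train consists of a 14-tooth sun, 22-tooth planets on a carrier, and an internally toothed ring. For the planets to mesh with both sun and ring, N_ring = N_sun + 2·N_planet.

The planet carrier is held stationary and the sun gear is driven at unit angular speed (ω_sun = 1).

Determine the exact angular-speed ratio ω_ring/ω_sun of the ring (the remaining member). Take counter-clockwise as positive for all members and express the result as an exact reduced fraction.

-7/29

N_ring = 14 + 2·22 = 58
14(ω_s−ω_c) = −58(ω_r−ω_c),  ω_c=0, ω_s=1
ω_r = 0 − (14/58)(1−0) = -7/29
ω_r/ω_s = -7/29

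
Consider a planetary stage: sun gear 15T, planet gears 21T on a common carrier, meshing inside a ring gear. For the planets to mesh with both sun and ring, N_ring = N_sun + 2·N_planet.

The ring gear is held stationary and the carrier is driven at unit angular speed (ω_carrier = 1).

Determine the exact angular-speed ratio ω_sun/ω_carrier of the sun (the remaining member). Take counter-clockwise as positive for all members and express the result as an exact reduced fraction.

24/5

N_ring = 15 + 2·21 = 57
15(ω_s−ω_c) = −57(ω_r−ω_c),  ω_r=0, ω_c=1
ω_s = 1 − (57/15)(0−1) = 24/5
ω_s/ω_c = 24/5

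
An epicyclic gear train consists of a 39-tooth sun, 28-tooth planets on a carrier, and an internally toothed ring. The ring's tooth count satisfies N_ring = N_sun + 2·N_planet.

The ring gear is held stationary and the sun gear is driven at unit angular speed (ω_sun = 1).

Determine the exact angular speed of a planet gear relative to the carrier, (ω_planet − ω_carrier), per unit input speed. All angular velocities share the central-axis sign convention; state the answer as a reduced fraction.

N_ring = 39 + 2·28 = 95
39(ω_s−ω_c) = −95(ω_r−ω_c),  ω_r=0, ω_s=1
39(1−ω_c) = −95(0−ω_c)  ⇒  134ω_c = 39  ⇒  ω_c = 39/134
sun–planet: 39·(1−39/134) = −28·(ω_p−ω_c)  ⇒  ω_p−ω_c = −(39/28)·(95/134) = -3705/3752

-3705/3752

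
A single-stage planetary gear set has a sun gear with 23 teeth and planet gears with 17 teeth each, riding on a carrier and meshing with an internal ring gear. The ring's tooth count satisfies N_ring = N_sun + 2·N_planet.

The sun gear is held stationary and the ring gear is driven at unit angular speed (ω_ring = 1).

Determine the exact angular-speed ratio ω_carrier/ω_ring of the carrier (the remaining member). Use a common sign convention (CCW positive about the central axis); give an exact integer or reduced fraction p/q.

57/80

N_ring = 23 + 2·17 = 57
23(ω_s−ω_c) = −57(ω_r−ω_c),  ω_s=0, ω_r=1
23(0−ω_c) = −57(1−ω_c)  ⇒  80ω_c = 57  ⇒  ω_c = 57/80
ω_c/ω_r = 57/80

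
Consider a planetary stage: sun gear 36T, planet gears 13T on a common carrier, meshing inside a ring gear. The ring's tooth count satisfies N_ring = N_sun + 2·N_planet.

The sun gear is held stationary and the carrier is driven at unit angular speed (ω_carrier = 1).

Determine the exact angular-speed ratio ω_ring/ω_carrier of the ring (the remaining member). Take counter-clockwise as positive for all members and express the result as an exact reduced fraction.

49/31

N_ring = 36 + 2·13 = 62
36(ω_s−ω_c) = −62(ω_r−ω_c),  ω_s=0, ω_c=1
ω_r = 1 − (36/62)(0−1) = 49/31
ω_r/ω_c = 49/31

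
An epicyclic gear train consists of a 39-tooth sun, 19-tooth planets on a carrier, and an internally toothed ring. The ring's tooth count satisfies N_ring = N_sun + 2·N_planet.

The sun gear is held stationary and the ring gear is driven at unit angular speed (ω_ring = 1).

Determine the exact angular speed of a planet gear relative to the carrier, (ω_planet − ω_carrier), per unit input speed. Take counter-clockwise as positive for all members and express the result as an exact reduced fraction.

N_ring = 39 + 2·19 = 77
39(ω_s−ω_c) = −77(ω_r−ω_c),  ω_s=0, ω_r=1
39(0−ω_c) = −77(1−ω_c)  ⇒  116ω_c = 77  ⇒  ω_c = 77/116
sun–planet: 39·(0−77/116) = −19·(ω_p−ω_c)  ⇒  ω_p−ω_c = −(39/19)·(-77/116) = 3003/2204

3003/2204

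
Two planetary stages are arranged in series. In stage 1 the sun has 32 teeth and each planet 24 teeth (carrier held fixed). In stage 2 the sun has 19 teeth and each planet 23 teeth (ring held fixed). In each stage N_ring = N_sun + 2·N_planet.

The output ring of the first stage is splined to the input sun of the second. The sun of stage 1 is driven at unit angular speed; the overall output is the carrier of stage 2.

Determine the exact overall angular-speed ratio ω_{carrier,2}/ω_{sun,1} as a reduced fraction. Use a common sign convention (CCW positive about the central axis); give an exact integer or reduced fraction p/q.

-19/210

Stage 1: N_ring = 32 + 2·24 = 80
Stage 1: 32(ω_s−ω_c) = −80(ω_r−ω_c),  ω_c=0, ω_s=1
Stage 1: ω_r = 0 − (32/80)(1−0) = -2/5
  ⇒ ω_r¹/ω_s¹ = -2/5
Stage 2: N_ring = 19 + 2·23 = 65
Stage 2: 19(ω_s−ω_c) = −65(ω_r−ω_c),  ω_r=0, ω_s=1
Stage 2: 19(1−ω_c) = −65(0−ω_c)  ⇒  84ω_c = 19  ⇒  ω_c = 19/84
  ⇒ ω_c²/ω_s² = 19/84
Coupling ω_s² = ω_r¹ ⇒ overall = -2/5 × 19/84 = -19/210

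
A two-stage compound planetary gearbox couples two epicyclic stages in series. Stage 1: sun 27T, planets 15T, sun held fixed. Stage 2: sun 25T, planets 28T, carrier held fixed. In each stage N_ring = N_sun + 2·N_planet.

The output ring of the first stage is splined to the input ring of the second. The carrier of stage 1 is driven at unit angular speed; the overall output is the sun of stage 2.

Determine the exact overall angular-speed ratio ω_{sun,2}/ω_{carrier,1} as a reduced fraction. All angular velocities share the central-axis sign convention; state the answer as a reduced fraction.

Stage 1: N_ring = 27 + 2·15 = 57
Stage 1: 27(ω_s−ω_c) = −57(ω_r−ω_c),  ω_s=0, ω_c=1
Stage 1: ω_r = 1 − (27/57)(0−1) = 28/19
  ⇒ ω_r¹/ω_c¹ = 28/19
Stage 2: N_ring = 25 + 2·28 = 81
Stage 2: 25(ω_s−ω_c) = −81(ω_r−ω_c),  ω_c=0, ω_r=1
Stage 2: ω_s = 0 − (81/25)(1−0) = -81/25
  ⇒ ω_s²/ω_r² = -81/25
Coupling ω_r² = ω_r¹ ⇒ overall = 28/19 × -81/25 = -2268/475

-2268/475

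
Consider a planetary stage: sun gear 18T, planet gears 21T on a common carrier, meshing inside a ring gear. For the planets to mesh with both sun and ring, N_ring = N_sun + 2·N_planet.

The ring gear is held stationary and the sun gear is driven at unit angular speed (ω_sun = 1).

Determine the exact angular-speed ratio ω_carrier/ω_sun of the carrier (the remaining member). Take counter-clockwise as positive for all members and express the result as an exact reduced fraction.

3/13

N_ring = 18 + 2·21 = 60
18(ω_s−ω_c) = −60(ω_r−ω_c),  ω_r=0, ω_s=1
18(1−ω_c) = −60(0−ω_c)  ⇒  78ω_c = 18  ⇒  ω_c = 3/13
ω_c/ω_s = 3/13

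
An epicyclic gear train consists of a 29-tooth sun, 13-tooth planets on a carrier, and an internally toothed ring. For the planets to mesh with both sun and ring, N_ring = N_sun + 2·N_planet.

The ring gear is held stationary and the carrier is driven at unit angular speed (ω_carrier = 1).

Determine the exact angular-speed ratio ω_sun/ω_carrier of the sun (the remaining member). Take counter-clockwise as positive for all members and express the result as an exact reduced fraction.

84/29

N_ring = 29 + 2·13 = 55
29(ω_s−ω_c) = −55(ω_r−ω_c),  ω_r=0, ω_c=1
ω_s = 1 − (55/29)(0−1) = 84/29
ω_s/ω_c = 84/29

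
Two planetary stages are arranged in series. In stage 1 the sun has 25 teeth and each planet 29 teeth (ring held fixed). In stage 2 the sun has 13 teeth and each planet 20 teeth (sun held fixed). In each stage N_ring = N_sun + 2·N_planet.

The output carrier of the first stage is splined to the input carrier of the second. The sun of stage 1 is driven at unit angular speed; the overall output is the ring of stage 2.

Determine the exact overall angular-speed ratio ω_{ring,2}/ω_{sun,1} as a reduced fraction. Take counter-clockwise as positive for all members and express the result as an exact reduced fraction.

Stage 1: N_ring = 25 + 2·29 = 83
Stage 1: 25(ω_s−ω_c) = −83(ω_r−ω_c),  ω_r=0, ω_s=1
Stage 1: 25(1−ω_c) = −83(0−ω_c)  ⇒  108ω_c = 25  ⇒  ω_c = 25/108
  ⇒ ω_c¹/ω_s¹ = 25/108
Stage 2: N_ring = 13 + 2·20 = 53
Stage 2: 13(ω_s−ω_c) = −53(ω_r−ω_c),  ω_s=0, ω_c=1
Stage 2: ω_r = 1 − (13/53)(0−1) = 66/53
  ⇒ ω_r²/ω_c² = 66/53
Coupling ω_c² = ω_c¹ ⇒ overall = 25/108 × 66/53 = 275/954

275/954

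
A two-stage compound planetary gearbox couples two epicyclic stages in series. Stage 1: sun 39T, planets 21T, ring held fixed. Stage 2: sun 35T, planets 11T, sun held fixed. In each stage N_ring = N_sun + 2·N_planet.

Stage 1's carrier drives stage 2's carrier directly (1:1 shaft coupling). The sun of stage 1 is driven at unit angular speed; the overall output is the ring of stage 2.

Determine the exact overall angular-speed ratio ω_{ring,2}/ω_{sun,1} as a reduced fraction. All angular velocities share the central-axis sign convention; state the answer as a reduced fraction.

Stage 1: N_ring = 39 + 2·21 = 81
Stage 1: 39(ω_s−ω_c) = −81(ω_r−ω_c),  ω_r=0, ω_s=1
Stage 1: 39(1−ω_c) = −81(0−ω_c)  ⇒  120ω_c = 39  ⇒  ω_c = 13/40
  ⇒ ω_c¹/ω_s¹ = 13/40
Stage 2: N_ring = 35 + 2·11 = 57
Stage 2: 35(ω_s−ω_c) = −57(ω_r−ω_c),  ω_s=0, ω_c=1
Stage 2: ω_r = 1 − (35/57)(0−1) = 92/57
  ⇒ ω_r²/ω_c² = 92/57
Coupling ω_c² = ω_c¹ ⇒ overall = 13/40 × 92/57 = 299/570

299/570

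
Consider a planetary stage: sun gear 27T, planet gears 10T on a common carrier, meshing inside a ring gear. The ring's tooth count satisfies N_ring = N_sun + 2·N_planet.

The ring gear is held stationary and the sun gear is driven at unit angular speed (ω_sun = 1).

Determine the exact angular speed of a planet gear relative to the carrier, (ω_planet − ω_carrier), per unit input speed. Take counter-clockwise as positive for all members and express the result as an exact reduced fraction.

N_ring = 27 + 2·10 = 47
27(ω_s−ω_c) = −47(ω_r−ω_c),  ω_r=0, ω_s=1
27(1−ω_c) = −47(0−ω_c)  ⇒  74ω_c = 27  ⇒  ω_c = 27/74
sun–planet: 27·(1−27/74) = −10·(ω_p−ω_c)  ⇒  ω_p−ω_c = −(27/10)·(47/74) = -1269/740

-1269/740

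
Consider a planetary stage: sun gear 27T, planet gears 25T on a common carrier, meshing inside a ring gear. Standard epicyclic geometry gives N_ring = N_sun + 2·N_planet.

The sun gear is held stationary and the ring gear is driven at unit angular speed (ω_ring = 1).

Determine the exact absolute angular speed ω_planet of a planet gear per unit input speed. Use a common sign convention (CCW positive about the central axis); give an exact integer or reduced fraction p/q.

N_ring = 27 + 2·25 = 77
27(ω_s−ω_c) = −77(ω_r−ω_c),  ω_s=0, ω_r=1
27(0−ω_c) = −77(1−ω_c)  ⇒  104ω_c = 77  ⇒  ω_c = 77/104
sun–planet: 27·(0−77/104) = −25·(ω_p−ω_c)  ⇒  ω_p−ω_c = −(27/25)·(-77/104) = 2079/2600
ω_p = 77/104 + 2079/2600 = 77/50

77/50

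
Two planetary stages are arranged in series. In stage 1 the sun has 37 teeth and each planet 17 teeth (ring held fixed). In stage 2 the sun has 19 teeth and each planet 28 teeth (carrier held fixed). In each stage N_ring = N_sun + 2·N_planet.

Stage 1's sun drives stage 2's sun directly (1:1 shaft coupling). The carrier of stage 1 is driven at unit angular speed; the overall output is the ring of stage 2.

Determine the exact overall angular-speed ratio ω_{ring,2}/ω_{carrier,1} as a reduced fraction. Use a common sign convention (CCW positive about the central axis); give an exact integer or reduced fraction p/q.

Stage 1: N_ring = 37 + 2·17 = 71
Stage 1: 37(ω_s−ω_c) = −71(ω_r−ω_c),  ω_r=0, ω_c=1
Stage 1: ω_s = 1 − (71/37)(0−1) = 108/37
  ⇒ ω_s¹/ω_c¹ = 108/37
Stage 2: N_ring = 19 + 2·28 = 75
Stage 2: 19(ω_s−ω_c) = −75(ω_r−ω_c),  ω_c=0, ω_s=1
Stage 2: ω_r = 0 − (19/75)(1−0) = -19/75
  ⇒ ω_r²/ω_s² = -19/75
Coupling ω_s² = ω_s¹ ⇒ overall = 108/37 × -19/75 = -684/925

-684/925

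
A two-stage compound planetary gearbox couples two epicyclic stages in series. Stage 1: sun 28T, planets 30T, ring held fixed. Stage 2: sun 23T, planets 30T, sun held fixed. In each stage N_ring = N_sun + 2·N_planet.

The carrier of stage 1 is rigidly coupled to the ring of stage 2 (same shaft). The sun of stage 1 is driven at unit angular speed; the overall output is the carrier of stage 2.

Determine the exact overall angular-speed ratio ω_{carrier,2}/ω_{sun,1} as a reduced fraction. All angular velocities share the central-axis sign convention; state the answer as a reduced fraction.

Stage 1: N_ring = 28 + 2·30 = 88
Stage 1: 28(ω_s−ω_c) = −88(ω_r−ω_c),  ω_r=0, ω_s=1
Stage 1: 28(1−ω_c) = −88(0−ω_c)  ⇒  116ω_c = 28  ⇒  ω_c = 7/29
  ⇒ ω_c¹/ω_s¹ = 7/29
Stage 2: N_ring = 23 + 2·30 = 83
Stage 2: 23(ω_s−ω_c) = −83(ω_r−ω_c),  ω_s=0, ω_r=1
Stage 2: 23(0−ω_c) = −83(1−ω_c)  ⇒  106ω_c = 83  ⇒  ω_c = 83/106
  ⇒ ω_c²/ω_r² = 83/106
Coupling ω_r² = ω_c¹ ⇒ overall = 7/29 × 83/106 = 581/3074

581/3074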